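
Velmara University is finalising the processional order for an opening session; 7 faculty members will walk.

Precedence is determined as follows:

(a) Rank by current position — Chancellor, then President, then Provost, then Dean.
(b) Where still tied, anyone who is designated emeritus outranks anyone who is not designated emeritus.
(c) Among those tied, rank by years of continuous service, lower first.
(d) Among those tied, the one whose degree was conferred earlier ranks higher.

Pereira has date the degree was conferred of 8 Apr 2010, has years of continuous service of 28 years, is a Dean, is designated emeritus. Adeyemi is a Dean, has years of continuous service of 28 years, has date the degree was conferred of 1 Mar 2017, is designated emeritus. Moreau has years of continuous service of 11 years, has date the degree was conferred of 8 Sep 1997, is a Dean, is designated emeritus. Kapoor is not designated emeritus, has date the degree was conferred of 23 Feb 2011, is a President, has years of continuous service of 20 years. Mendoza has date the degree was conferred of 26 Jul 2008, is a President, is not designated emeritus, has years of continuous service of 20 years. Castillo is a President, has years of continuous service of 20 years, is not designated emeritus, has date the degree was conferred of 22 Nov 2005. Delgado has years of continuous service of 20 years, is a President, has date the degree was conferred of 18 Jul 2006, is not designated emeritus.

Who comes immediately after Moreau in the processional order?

Pereira

By current position: Castillo, Delgado, Mendoza and Kapoor (President); then Moreau, Pereira and Adeyemi (Dean).
Castillo, Delgado, Mendoza and Kapoor are each not designated emeritus, so the next rule applies.
Castillo, Delgado, Mendoza and Kapoor all have years of continuous service 20 years, so the next rule applies.
Among Castillo, Delgado, Mendoza and Kapoor, by date the degree was conferred (earlier first): Castillo (22 Nov 2005) before Delgado (18 Jul 2006) before Mendoza (26 Jul 2008) before Kapoor (23 Feb 2011).
Moreau, Pereira and Adeyemi are each designated emeritus, so the next rule applies.
Among Moreau, Pereira and Adeyemi, by years of continuous service (lower first): Moreau (11 years) before Pereira and Adeyemi (28 years).
Among Pereira and Adeyemi, by date the degree was conferred (earlier first): Pereira (8 Apr 2010) before Adeyemi (1 Mar 2017).
Order: Castillo, Delgado, Mendoza, Kapoor, Moreau, Pereira, Adeyemi.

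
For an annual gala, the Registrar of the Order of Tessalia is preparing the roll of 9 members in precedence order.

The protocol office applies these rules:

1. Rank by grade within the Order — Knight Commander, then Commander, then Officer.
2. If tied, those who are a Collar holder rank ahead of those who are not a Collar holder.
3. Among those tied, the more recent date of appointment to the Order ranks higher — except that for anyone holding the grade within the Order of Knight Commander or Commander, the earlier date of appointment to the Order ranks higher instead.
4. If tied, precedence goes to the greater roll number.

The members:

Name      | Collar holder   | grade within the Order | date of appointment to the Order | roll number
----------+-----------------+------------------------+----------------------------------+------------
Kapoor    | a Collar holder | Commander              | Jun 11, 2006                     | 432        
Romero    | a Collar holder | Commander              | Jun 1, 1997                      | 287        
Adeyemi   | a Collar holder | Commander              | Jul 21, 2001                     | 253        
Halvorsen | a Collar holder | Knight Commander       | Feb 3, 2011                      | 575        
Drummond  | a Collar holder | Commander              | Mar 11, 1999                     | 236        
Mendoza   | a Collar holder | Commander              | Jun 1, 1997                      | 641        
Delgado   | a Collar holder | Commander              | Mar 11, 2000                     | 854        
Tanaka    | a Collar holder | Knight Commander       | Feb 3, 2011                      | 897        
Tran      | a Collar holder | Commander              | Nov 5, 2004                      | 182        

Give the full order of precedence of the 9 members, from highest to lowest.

By grade within the Order: Tanaka and Halvorsen (Knight Commander); then Mendoza, Romero, Drummond, Delgado, Adeyemi, Tran and Kapoor (Commander).
Tanaka and Halvorsen are each a Collar holder, so the next rule applies.
Tanaka and Halvorsen both have date of appointment to the Order Feb 3, 2011, so the next rule applies.
Among Tanaka and Halvorsen, by roll number (higher first): Tanaka (897) before Halvorsen (575).
Mendoza, Romero, Drummond, Delgado, Adeyemi, Tran and Kapoor are each a Collar holder, so the next rule applies.
Among Mendoza, Romero, Drummond, Delgado, Adeyemi, Tran and Kapoor, by date of appointment to the Order (earlier first) (reversed rule for this group): Mendoza and Romero (Jun 1, 1997) before Drummond (Mar 11, 1999) before Delgado (Mar 11, 2000) before Adeyemi (Jul 21, 2001) before Tran (Nov 5, 2004) before Kapoor (Jun 11, 2006).
Among Mendoza and Romero, by roll number (higher first): Mendoza (641) before Romero (287).
Full order: Tanaka, Halvorsen, Mendoza, Romero, Drummond, Delgado, Adeyemi, Tran, Kapoor.

Tanaka, Halvorsen, Mendoza, Romero, Drummond, Delgado, Adeyemi, Tran, Kapoor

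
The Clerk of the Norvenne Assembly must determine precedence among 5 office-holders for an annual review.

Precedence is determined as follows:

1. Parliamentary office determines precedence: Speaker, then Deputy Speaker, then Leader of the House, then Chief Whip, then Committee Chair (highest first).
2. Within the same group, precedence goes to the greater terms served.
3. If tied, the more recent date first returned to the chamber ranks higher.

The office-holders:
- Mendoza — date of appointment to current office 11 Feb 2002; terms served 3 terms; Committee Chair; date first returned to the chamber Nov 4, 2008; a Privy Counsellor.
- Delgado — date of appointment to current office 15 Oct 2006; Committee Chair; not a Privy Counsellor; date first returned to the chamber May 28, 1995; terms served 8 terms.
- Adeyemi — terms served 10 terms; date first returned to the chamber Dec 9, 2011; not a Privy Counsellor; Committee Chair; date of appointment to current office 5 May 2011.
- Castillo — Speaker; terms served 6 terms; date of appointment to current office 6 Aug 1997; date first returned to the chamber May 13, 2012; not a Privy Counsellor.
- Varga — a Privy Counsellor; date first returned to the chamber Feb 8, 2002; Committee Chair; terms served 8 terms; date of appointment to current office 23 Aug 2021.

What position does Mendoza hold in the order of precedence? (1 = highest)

5

By parliamentary office: Castillo (Speaker); then Adeyemi, Varga, Delgado and Mendoza (Committee Chair).
Among Adeyemi, Varga, Delgado and Mendoza, by terms served (higher first): Adeyemi (10 terms) before Varga and Delgado (8 terms) before Mendoza (3 terms).
Among Varga and Delgado, by date first returned to the chamber (later first): Varga (Feb 8, 2002) before Delgado (May 28, 1995).
Order: Castillo, Adeyemi, Varga, Delgado, Mendoza. So position 5.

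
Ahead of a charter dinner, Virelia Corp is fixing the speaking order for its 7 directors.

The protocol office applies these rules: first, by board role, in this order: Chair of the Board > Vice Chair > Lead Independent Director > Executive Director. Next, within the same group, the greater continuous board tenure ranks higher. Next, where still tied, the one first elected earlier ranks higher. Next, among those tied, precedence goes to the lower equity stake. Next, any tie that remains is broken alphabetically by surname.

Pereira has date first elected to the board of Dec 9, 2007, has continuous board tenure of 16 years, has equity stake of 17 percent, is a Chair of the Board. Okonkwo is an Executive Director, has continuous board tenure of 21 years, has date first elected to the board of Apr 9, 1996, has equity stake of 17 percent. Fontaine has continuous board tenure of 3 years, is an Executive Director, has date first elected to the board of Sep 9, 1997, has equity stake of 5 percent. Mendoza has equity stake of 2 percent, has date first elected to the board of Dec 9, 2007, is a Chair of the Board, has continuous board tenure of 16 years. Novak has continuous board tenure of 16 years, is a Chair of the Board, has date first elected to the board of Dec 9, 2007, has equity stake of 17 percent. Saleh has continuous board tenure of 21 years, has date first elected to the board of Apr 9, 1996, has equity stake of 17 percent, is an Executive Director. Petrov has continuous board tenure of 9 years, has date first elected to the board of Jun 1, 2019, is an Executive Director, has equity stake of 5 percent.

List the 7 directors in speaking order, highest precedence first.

Mendoza, Novak, Pereira, Okonkwo, Saleh, Petrov, Fontaine

By board role: Mendoza, Novak and Pereira (Chair of the Board); then Okonkwo, Saleh, Petrov and Fontaine (Executive Director).
Mendoza, Novak and Pereira all have continuous board tenure 16 years, so the next rule applies.
Mendoza, Novak and Pereira all have date first elected to the board Dec 9, 2007, so the next rule applies.
Among Mendoza, Novak and Pereira, by equity stake (lower first): Mendoza (2 percent) before Novak and Pereira (17 percent).
Among Novak and Pereira, alphabetically by surname: Novak before Pereira.
Among Okonkwo, Saleh, Petrov and Fontaine, by continuous board tenure (higher first): Okonkwo and Saleh (21 years) before Petrov (9 years) before Fontaine (3 years).
Okonkwo and Saleh both have date first elected to the board Apr 9, 1996, so the next rule applies.
Okonkwo and Saleh both have equity stake 17 percent, so the next rule applies.
Among Okonkwo and Saleh, alphabetically by surname: Okonkwo before Saleh.
Full order: Mendoza, Novak, Pereira, Okonkwo, Saleh, Petrov, Fontaine.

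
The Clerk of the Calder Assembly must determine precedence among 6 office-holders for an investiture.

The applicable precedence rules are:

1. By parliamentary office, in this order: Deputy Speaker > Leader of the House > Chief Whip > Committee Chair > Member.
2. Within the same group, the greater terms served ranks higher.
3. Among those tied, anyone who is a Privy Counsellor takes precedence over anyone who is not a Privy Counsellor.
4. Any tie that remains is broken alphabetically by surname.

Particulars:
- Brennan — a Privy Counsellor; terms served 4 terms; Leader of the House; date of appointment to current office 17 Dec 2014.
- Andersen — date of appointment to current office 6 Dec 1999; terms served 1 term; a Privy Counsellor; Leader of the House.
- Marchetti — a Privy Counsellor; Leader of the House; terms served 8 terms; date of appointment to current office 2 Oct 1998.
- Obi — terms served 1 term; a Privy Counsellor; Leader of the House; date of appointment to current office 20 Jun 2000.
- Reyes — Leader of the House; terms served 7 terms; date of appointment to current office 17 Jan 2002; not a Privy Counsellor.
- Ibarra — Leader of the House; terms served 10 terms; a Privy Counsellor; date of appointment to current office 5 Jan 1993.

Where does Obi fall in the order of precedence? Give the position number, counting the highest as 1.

6

By parliamentary office: Ibarra, Marchetti, Reyes, Brennan, Andersen and Obi (Leader of the House).
Among Ibarra, Marchetti, Reyes, Brennan, Andersen and Obi, by terms served (higher first): Ibarra (10 terms) before Marchetti (8 terms) before Reyes (7 terms) before Brennan (4 terms) before Andersen and Obi (1 term).
Andersen and Obi are each a Privy Counsellor, so the next rule applies.
Among Andersen and Obi, alphabetically by surname: Andersen before Obi.
Order: Ibarra, Marchetti, Reyes, Brennan, Andersen, Obi. So position 6.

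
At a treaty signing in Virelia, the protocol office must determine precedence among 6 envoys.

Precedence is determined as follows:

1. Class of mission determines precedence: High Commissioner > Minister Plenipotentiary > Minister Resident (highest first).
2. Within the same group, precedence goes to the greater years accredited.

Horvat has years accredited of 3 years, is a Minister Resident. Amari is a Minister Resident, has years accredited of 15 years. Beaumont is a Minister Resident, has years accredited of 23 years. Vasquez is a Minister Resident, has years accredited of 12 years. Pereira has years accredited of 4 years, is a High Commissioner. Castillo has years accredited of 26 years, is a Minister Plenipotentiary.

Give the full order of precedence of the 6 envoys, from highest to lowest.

Pereira, Castillo, Beaumont, Amari, Vasquez, Horvat

By class of mission: Pereira (High Commissioner); then Castillo (Minister Plenipotentiary); then Beaumont, Amari, Vasquez and Horvat (Minister Resident).
Among Beaumont, Amari, Vasquez and Horvat, by years accredited (higher first): Beaumont (23 years) before Amari (15 years) before Vasquez (12 years) before Horvat (3 years).
Full order: Pereira, Castillo, Beaumont, Amari, Vasquez, Horvat.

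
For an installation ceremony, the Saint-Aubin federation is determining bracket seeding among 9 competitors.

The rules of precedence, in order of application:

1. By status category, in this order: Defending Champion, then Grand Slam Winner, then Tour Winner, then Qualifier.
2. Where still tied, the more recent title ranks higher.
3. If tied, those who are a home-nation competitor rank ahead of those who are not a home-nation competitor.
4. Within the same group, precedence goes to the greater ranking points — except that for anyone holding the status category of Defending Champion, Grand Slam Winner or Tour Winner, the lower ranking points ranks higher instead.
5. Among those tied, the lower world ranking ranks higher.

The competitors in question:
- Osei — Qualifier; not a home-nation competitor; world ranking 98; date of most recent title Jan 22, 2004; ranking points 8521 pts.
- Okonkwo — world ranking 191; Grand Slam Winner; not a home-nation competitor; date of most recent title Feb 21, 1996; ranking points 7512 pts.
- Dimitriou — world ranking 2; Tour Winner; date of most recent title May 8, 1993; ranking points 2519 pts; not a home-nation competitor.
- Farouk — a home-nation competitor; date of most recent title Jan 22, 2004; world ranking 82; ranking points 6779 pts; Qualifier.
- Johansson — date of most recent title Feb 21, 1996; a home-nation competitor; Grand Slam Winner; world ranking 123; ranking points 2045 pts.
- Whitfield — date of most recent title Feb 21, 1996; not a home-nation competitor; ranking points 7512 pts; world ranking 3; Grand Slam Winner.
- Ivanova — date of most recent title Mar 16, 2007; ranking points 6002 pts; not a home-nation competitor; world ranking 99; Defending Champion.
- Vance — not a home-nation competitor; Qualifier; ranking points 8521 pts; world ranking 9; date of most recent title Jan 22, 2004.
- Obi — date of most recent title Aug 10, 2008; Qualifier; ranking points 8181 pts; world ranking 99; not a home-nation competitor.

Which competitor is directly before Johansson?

By status category: Ivanova (Defending Champion); then Johansson, Whitfield and Okonkwo (Grand Slam Winner); then Dimitriou (Tour Winner); then Obi, Farouk, Vance and Osei (Qualifier).
Johansson, Whitfield and Okonkwo all have date of most recent title Feb 21, 1996, so the next rule applies.
Among Johansson, Whitfield and Okonkwo, a home-nation competitor before not a home-nation competitor: Johansson (a home-nation competitor) before Whitfield and Okonkwo (not a home-nation competitor).
Whitfield and Okonkwo both have ranking points 7512 pts, so the next rule applies.
Among Whitfield and Okonkwo, by world ranking (lower first): Whitfield (3) before Okonkwo (191).
Among Obi, Farouk, Vance and Osei, by date of most recent title (later first): Obi (Aug 10, 2008) before Farouk, Vance and Osei (Jan 22, 2004).
Among Farouk, Vance and Osei, a home-nation competitor before not a home-nation competitor: Farouk (a home-nation competitor) before Vance and Osei (not a home-nation competitor).
Vance and Osei both have ranking points 8521 pts, so the next rule applies.
Among Vance and Osei, by world ranking (lower first): Vance (9) before Osei (98).
Order: Ivanova, Johansson, Whitfield, Okonkwo, Dimitriou, Obi, Farouk, Vance, Osei.

Ivanova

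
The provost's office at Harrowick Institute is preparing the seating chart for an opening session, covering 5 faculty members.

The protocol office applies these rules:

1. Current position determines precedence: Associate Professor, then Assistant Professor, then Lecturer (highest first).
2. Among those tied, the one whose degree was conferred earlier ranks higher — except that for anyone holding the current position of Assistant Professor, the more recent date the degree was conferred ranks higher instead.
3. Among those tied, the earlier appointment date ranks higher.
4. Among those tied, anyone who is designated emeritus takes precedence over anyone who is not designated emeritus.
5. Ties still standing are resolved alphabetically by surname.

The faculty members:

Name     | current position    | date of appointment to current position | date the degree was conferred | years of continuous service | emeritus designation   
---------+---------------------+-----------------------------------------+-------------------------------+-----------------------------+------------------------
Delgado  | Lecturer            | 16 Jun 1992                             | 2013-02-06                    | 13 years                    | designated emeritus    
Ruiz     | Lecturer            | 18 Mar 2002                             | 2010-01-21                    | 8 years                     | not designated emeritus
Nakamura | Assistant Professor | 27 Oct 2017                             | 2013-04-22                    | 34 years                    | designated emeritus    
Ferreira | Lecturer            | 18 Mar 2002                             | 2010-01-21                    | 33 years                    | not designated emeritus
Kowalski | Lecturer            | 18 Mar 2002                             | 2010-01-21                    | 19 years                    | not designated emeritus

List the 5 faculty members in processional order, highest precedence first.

Nakamura, Ferreira, Kowalski, Ruiz, Delgado

By current position: Nakamura (Assistant Professor); then Ferreira, Kowalski, Ruiz and Delgado (Lecturer).
Among Ferreira, Kowalski, Ruiz and Delgado, by date the degree was conferred (earlier first): Ferreira, Kowalski and Ruiz (2010-01-21) before Delgado (2013-02-06).
Ferreira, Kowalski and Ruiz all have date of appointment to current position 18 Mar 2002, so the next rule applies.
Ferreira, Kowalski and Ruiz are each not designated emeritus, so the next rule applies.
Among Ferreira, Kowalski and Ruiz, alphabetically by surname: Ferreira before Kowalski before Ruiz.
Full order: Nakamura, Ferreira, Kowalski, Ruiz, Delgado.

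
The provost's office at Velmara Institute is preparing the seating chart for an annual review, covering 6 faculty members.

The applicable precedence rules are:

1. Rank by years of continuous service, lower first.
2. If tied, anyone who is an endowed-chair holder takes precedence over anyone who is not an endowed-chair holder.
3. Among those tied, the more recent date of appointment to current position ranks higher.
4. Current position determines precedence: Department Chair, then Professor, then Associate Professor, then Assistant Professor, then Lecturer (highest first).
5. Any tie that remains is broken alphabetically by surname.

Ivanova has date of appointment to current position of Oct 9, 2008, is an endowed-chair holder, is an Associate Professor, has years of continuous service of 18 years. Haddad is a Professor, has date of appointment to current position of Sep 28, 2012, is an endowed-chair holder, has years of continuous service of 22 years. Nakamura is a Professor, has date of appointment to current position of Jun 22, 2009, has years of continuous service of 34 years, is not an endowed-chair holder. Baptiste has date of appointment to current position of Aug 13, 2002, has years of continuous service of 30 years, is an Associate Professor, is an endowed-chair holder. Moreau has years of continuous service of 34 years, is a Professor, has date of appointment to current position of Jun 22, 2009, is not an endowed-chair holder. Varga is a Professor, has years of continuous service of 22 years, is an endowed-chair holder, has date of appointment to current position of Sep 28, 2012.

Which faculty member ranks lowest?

By years of continuous service (lower first): Ivanova (18 years); then Haddad and Varga (both 22 years); then Baptiste (30 years); then Moreau and Nakamura (both 34 years).
Haddad and Varga are each an endowed-chair holder, so the next rule applies.
Haddad and Varga both have date of appointment to current position Sep 28, 2012, so the next rule applies.
Haddad and Varga are each Professor, so the next rule applies.
Among Haddad and Varga, alphabetically by surname: Haddad before Varga.
Moreau and Nakamura are each not an endowed-chair holder, so the next rule applies.
Moreau and Nakamura both have date of appointment to current position Jun 22, 2009, so the next rule applies.
Moreau and Nakamura are each Professor, so the next rule applies.
Among Moreau and Nakamura, alphabetically by surname: Moreau before Nakamura.
Order: Ivanova, Haddad, Varga, Baptiste, Moreau, Nakamura.

Nakamura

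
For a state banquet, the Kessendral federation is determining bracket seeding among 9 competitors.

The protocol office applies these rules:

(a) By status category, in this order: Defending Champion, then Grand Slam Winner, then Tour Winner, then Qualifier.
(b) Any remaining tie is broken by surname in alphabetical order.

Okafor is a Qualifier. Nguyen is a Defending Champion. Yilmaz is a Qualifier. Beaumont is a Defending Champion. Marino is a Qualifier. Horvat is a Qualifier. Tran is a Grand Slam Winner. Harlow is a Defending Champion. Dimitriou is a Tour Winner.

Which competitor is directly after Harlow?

By status category: Beaumont, Harlow and Nguyen (Defending Champion); then Tran (Grand Slam Winner); then Dimitriou (Tour Winner); then Horvat, Marino, Okafor and Yilmaz (Qualifier).
Among Beaumont, Harlow and Nguyen, alphabetically by surname: Beaumont before Harlow before Nguyen.
Among Horvat, Marino, Okafor and Yilmaz, alphabetically by surname: Horvat before Marino before Okafor before Yilmaz.
Order: Beaumont, Harlow, Nguyen, Tran, Dimitriou, Horvat, Marino, Okafor, Yilmaz.

Nguyen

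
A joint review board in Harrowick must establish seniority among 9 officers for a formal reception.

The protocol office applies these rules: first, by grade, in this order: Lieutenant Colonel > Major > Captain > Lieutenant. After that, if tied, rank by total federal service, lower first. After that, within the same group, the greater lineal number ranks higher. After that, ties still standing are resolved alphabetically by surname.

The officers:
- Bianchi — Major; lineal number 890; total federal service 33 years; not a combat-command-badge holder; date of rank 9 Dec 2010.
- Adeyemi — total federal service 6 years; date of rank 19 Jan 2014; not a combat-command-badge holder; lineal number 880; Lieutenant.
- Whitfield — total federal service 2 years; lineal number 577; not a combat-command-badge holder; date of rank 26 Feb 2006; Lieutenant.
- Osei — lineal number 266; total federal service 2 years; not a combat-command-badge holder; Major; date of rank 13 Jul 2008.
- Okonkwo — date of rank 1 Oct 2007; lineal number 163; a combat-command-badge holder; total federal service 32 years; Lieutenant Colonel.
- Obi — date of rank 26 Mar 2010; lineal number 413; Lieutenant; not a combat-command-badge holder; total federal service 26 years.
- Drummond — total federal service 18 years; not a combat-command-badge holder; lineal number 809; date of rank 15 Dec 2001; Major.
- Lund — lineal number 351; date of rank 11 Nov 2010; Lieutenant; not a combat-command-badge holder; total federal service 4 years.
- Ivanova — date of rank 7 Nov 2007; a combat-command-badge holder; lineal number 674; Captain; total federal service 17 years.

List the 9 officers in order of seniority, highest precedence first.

Okonkwo, Osei, Drummond, Bianchi, Ivanova, Whitfield, Lund, Adeyemi, Obi

By grade: Okonkwo (Lieutenant Colonel); then Osei, Drummond and Bianchi (Major); then Ivanova (Captain); then Whitfield, Lund, Adeyemi and Obi (Lieutenant).
Among Osei, Drummond and Bianchi, by total federal service (lower first): Osei (2 years) before Drummond (18 years) before Bianchi (33 years).
Among Whitfield, Lund, Adeyemi and Obi, by total federal service (lower first): Whitfield (2 years) before Lund (4 years) before Adeyemi (6 years) before Obi (26 years).
Full order: Okonkwo, Osei, Drummond, Bianchi, Ivanova, Whitfield, Lund, Adeyemi, Obi.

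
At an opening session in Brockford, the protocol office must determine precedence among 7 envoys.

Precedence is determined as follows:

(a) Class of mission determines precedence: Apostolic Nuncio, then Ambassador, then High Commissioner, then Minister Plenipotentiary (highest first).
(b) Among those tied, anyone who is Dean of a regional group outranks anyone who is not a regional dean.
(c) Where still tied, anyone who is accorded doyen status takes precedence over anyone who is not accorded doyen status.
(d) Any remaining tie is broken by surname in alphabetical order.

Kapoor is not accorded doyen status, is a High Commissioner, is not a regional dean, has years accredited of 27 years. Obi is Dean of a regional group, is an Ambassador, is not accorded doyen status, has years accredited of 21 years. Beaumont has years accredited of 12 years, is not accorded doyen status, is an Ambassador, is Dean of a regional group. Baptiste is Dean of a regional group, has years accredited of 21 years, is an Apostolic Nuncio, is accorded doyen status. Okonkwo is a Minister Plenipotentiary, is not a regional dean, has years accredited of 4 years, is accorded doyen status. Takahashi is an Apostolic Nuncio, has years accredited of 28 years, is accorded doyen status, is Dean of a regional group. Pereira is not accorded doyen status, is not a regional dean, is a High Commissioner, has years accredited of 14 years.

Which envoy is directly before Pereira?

By class of mission: Baptiste and Takahashi (Apostolic Nuncio); then Beaumont and Obi (Ambassador); then Kapoor and Pereira (High Commissioner); then Okonkwo (Minister Plenipotentiary).
Baptiste and Takahashi are each Dean of a regional group, so the next rule applies.
Baptiste and Takahashi are each accorded doyen status, so the next rule applies.
Among Baptiste and Takahashi, alphabetically by surname: Baptiste before Takahashi.
Beaumont and Obi are each Dean of a regional group, so the next rule applies.
Beaumont and Obi are each not accorded doyen status, so the next rule applies.
Among Beaumont and Obi, alphabetically by surname: Beaumont before Obi.
Kapoor and Pereira are each not a regional dean, so the next rule applies.
Kapoor and Pereira are each not accorded doyen status, so the next rule applies.
Among Kapoor and Pereira, alphabetically by surname: Kapoor before Pereira.
Order: Baptiste, Takahashi, Beaumont, Obi, Kapoor, Pereira, Okonkwo.

Kapoor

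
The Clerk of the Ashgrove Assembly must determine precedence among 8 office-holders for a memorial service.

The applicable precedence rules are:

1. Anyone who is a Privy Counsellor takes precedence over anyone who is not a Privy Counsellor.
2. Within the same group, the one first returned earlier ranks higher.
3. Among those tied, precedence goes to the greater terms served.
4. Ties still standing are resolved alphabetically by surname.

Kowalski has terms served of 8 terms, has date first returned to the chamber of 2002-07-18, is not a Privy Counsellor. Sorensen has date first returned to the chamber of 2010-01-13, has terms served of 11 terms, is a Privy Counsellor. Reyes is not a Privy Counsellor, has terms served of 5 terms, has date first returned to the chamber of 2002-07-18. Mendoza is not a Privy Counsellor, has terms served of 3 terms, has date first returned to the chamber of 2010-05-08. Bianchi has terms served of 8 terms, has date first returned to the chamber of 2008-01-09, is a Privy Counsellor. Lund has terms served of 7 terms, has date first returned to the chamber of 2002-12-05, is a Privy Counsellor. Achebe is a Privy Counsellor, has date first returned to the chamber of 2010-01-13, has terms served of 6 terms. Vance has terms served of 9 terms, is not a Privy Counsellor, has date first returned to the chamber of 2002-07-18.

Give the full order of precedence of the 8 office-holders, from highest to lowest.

By the first rule: Lund, Bianchi, Sorensen and Achebe (each a Privy Counsellor); then Vance, Kowalski, Reyes and Mendoza (each not a Privy Counsellor).
Among Lund, Bianchi, Sorensen and Achebe, by date first returned to the chamber (earlier first): Lund (2002-12-05) before Bianchi (2008-01-09) before Sorensen and Achebe (2010-01-13).
Among Sorensen and Achebe, by terms served (higher first): Sorensen (11 terms) before Achebe (6 terms).
Among Vance, Kowalski, Reyes and Mendoza, by date first returned to the chamber (earlier first): Vance, Kowalski and Reyes (2002-07-18) before Mendoza (2010-05-08).
Among Vance, Kowalski and Reyes, by terms served (higher first): Vance (9 terms) before Kowalski (8 terms) before Reyes (5 terms).
Full order: Lund, Bianchi, Sorensen, Achebe, Vance, Kowalski, Reyes, Mendoza.

Lund, Bianchi, Sorensen, Achebe, Vance, Kowalski, Reyes, Mendoza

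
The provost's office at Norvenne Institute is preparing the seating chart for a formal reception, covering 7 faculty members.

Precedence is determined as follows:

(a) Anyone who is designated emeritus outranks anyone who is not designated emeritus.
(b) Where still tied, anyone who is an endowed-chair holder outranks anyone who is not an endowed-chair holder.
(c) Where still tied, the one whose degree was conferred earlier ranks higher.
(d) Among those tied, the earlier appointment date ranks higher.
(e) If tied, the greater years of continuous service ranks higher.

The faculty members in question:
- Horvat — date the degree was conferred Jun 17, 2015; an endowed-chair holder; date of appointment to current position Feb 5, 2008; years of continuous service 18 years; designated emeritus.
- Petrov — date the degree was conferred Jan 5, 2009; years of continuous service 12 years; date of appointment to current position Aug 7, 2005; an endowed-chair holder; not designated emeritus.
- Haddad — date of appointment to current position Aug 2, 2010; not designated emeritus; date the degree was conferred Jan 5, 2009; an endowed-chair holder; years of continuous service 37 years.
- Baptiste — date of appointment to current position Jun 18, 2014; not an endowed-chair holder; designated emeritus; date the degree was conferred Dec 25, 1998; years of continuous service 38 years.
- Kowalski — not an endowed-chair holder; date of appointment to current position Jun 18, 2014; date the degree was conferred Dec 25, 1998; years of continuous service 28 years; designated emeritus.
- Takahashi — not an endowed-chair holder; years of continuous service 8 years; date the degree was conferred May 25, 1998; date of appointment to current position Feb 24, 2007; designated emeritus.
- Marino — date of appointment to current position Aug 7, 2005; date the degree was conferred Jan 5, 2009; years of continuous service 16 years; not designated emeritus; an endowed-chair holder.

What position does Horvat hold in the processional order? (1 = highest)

1

By the first rule: Horvat, Takahashi, Baptiste and Kowalski (each designated emeritus); then Marino, Petrov and Haddad (each not designated emeritus).
Among Horvat, Takahashi, Baptiste and Kowalski, an endowed-chair holder before not an endowed-chair holder: Horvat (an endowed-chair holder) before Takahashi, Baptiste and Kowalski (not an endowed-chair holder).
Among Takahashi, Baptiste and Kowalski, by date the degree was conferred (earlier first): Takahashi (May 25, 1998) before Baptiste and Kowalski (Dec 25, 1998).
Baptiste and Kowalski both have date of appointment to current position Jun 18, 2014, so the next rule applies.
Among Baptiste and Kowalski, by years of continuous service (higher first): Baptiste (38 years) before Kowalski (28 years).
Marino, Petrov and Haddad are each an endowed-chair holder, so the next rule applies.
Marino, Petrov and Haddad all have date the degree was conferred Jan 5, 2009, so the next rule applies.
Among Marino, Petrov and Haddad, by date of appointment to current position (earlier first): Marino and Petrov (Aug 7, 2005) before Haddad (Aug 2, 2010).
Among Marino and Petrov, by years of continuous service (higher first): Marino (16 years) before Petrov (12 years).
Order: Horvat, Takahashi, Baptiste, Kowalski, Marino, Petrov, Haddad. So position 1.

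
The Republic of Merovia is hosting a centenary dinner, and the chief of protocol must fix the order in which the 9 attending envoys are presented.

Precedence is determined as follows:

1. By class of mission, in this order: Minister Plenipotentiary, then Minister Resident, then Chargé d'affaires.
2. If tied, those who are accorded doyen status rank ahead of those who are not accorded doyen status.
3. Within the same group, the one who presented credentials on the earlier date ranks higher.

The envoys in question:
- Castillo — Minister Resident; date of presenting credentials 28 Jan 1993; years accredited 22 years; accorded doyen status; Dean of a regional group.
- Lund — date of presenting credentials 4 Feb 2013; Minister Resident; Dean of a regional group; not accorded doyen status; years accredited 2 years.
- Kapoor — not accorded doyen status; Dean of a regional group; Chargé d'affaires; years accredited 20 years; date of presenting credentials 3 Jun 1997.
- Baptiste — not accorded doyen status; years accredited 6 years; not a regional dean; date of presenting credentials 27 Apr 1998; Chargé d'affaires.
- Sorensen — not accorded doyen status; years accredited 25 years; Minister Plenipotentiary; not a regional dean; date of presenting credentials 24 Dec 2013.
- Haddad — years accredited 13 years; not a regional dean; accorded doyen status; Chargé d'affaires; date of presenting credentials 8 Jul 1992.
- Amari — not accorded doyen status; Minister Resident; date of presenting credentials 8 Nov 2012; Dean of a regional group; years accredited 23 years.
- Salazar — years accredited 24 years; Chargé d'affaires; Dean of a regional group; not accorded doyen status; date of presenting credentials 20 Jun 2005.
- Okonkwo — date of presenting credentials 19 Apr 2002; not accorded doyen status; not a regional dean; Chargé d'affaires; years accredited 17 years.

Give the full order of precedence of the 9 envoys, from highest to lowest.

Sorensen, Castillo, Amari, Lund, Haddad, Kapoor, Baptiste, Okonkwo, Salazar

By class of mission: Sorensen (Minister Plenipotentiary); then Castillo, Amari and Lund (Minister Resident); then Haddad, Kapoor, Baptiste, Okonkwo and Salazar (Chargé d'affaires).
Among Castillo, Amari and Lund, accorded doyen status before not accorded doyen status: Castillo (accorded doyen status) before Amari and Lund (not accorded doyen status).
Among Amari and Lund, by date of presenting credentials (earlier first): Amari (8 Nov 2012) before Lund (4 Feb 2013).
Among Haddad, Kapoor, Baptiste, Okonkwo and Salazar, accorded doyen status before not accorded doyen status: Haddad (accorded doyen status) before Kapoor, Baptiste, Okonkwo and Salazar (not accorded doyen status).
Among Kapoor, Baptiste, Okonkwo and Salazar, by date of presenting credentials (earlier first): Kapoor (3 Jun 1997) before Baptiste (27 Apr 1998) before Okonkwo (19 Apr 2002) before Salazar (20 Jun 2005).
Full order: Sorensen, Castillo, Amari, Lund, Haddad, Kapoor, Baptiste, Okonkwo, Salazar.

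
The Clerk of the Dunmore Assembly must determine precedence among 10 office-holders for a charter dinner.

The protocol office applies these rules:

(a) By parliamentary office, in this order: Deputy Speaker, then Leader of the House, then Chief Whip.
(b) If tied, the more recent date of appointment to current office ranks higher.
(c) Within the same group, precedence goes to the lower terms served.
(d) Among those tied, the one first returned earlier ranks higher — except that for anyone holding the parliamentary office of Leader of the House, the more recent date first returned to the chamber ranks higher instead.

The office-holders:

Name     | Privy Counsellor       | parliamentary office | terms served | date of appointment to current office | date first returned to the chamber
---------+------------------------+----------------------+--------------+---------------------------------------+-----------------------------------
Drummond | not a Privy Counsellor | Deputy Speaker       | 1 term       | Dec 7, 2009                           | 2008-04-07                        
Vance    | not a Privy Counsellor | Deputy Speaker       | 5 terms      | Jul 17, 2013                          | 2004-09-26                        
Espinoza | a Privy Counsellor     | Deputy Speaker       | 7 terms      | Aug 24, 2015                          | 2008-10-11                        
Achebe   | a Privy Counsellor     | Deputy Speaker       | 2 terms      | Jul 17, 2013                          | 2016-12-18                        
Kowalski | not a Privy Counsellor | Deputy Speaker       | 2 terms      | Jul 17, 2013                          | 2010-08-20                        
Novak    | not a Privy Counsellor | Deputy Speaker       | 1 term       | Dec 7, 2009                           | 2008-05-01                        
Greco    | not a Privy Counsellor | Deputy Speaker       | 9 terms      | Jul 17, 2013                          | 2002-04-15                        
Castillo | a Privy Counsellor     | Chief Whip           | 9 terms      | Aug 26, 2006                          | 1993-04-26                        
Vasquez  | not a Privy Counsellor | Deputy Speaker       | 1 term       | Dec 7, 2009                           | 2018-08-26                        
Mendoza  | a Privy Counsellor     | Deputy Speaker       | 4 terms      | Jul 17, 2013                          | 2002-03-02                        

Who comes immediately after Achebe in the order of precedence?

Mendoza

By parliamentary office: Espinoza, Kowalski, Achebe, Mendoza, Vance, Greco, Drummond, Novak and Vasquez (Deputy Speaker); then Castillo (Chief Whip).
Among Espinoza, Kowalski, Achebe, Mendoza, Vance, Greco, Drummond, Novak and Vasquez, by date of appointment to current office (later first): Espinoza (Aug 24, 2015) before Kowalski, Achebe, Mendoza, Vance and Greco (Jul 17, 2013) before Drummond, Novak and Vasquez (Dec 7, 2009).
Among Kowalski, Achebe, Mendoza, Vance and Greco, by terms served (lower first): Kowalski and Achebe (2 terms) before Mendoza (4 terms) before Vance (5 terms) before Greco (9 terms).
Among Kowalski and Achebe, by date first returned to the chamber (earlier first): Kowalski (2010-08-20) before Achebe (2016-12-18).
Drummond, Novak and Vasquez all have terms served 1 term, so the next rule applies.
Among Drummond, Novak and Vasquez, by date first returned to the chamber (earlier first): Drummond (2008-04-07) before Novak (2008-05-01) before Vasquez (2018-08-26).
Order: Espinoza, Kowalski, Achebe, Mendoza, Vance, Greco, Drummond, Novak, Vasquez, Castillo.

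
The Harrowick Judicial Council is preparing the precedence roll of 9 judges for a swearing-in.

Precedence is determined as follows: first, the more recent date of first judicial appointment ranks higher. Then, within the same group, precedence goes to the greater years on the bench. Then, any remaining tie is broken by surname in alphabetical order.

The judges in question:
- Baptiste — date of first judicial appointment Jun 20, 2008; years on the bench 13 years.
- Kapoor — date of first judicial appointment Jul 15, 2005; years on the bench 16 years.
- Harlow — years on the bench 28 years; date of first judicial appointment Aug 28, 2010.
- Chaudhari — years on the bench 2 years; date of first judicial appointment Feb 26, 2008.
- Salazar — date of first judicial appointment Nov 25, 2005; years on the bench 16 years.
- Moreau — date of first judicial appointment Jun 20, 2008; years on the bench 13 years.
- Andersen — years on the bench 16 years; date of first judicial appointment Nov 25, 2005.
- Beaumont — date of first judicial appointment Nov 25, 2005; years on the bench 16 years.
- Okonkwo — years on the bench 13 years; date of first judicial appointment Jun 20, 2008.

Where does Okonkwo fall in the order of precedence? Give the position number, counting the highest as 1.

4

By date of first judicial appointment (later first): Harlow (Aug 28, 2010); then Baptiste, Moreau and Okonkwo (each Jun 20, 2008); then Chaudhari (Feb 26, 2008); then Andersen, Beaumont and Salazar (each Nov 25, 2005); then Kapoor (Jul 15, 2005).
Baptiste, Moreau and Okonkwo all have years on the bench 13 years, so the next rule applies.
Among Baptiste, Moreau and Okonkwo, alphabetically by surname: Baptiste before Moreau before Okonkwo.
Andersen, Beaumont and Salazar all have years on the bench 16 years, so the next rule applies.
Among Andersen, Beaumont and Salazar, alphabetically by surname: Andersen before Beaumont before Salazar.
Order: Harlow, Baptiste, Moreau, Okonkwo, Chaudhari, Andersen, Beaumont, Salazar, Kapoor. So position 4.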